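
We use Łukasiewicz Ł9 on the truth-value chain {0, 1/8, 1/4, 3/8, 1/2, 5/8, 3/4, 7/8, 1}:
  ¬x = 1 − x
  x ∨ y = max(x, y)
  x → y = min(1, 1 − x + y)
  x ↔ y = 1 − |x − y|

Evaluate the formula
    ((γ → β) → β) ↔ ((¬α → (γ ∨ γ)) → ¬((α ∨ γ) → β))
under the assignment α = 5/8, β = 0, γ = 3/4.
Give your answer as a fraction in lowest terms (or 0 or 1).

γ → β = 3/4 → 0 = 1/4
(γ → β) → β = 1/4 → 0 = 3/4
¬α = ¬5/8 = 3/8
γ ∨ γ = 3/4 ∨ 3/4 = 3/4
¬α → (γ ∨ γ) = 3/8 → 3/4 = 1
α ∨ γ = 5/8 ∨ 3/4 = 3/4
(α ∨ γ) → β = 3/4 → 0 = 1/4
¬((α ∨ γ) → β) = ¬1/4 = 3/4
(¬α → (γ ∨ γ)) → ¬((α ∨ γ) → β) = 1 → 3/4 = 3/4
((γ → β) → β) ↔ ((¬α → (γ ∨ γ)) → ¬((α ∨ γ) → β)) = 3/4 ↔ 3/4 = 1

1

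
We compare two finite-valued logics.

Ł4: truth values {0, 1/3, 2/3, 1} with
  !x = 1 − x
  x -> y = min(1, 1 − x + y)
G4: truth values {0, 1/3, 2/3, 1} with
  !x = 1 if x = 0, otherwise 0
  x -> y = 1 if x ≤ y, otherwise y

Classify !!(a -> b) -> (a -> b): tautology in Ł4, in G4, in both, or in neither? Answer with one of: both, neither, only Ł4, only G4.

only Ł4

In Ł4: every assignment gives 1 — tautology.
In G4: at a = 2/3, b = 1/3 the value is 1/3 — not a tautology.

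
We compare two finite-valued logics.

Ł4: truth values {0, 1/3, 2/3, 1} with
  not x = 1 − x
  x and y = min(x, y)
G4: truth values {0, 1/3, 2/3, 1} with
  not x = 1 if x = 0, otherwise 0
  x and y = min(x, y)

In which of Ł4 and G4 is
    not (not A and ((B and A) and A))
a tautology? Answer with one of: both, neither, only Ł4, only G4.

only G4

In Ł4: at A = 1/3, B = 1/3 the value is 2/3 — not a tautology.
In G4: every assignment gives 1 — tautology.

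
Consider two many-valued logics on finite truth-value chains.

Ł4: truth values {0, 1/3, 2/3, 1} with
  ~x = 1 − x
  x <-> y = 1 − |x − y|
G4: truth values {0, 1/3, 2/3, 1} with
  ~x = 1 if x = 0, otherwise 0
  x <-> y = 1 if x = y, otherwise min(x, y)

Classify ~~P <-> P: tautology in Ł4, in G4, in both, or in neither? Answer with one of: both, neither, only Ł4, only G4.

In Ł4: every assignment gives 1 — tautology.
In G4: at P = 1/3 the value is 1/3 — not a tautology.

only Ł4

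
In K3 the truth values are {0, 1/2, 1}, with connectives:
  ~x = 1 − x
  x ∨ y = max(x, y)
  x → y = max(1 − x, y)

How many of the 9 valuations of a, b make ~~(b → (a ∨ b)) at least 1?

a = 0, b = 0 ↦ 1  ≥
a = 0, b = 1/2 ↦ 1/2  <
a = 0, b = 1 ↦ 1  ≥
a = 1/2, b = 0 ↦ 1  ≥
a = 1/2, b = 1/2 ↦ 1/2  <
a = 1/2, b = 1 ↦ 1  ≥
a = 1, b = 0 ↦ 1  ≥
a = 1, b = 1/2 ↦ 1  ≥
a = 1, b = 1 ↦ 1  ≥
So 7 of the 9 assignments meet the threshold.

7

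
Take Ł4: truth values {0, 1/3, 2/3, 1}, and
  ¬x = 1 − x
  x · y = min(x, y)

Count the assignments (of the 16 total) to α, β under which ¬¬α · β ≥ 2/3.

α = 0, β = 0 ↦ 0  <
α = 0, β = 1/3 ↦ 0  <
α = 0, β = 2/3 ↦ 0  <
α = 0, β = 1 ↦ 0  <
α = 1/3, β = 0 ↦ 0  <
α = 1/3, β = 1/3 ↦ 1/3  <
α = 1/3, β = 2/3 ↦ 1/3  <
α = 1/3, β = 1 ↦ 1/3  <
α = 2/3, β = 0 ↦ 0  <
α = 2/3, β = 1/3 ↦ 1/3  <
α = 2/3, β = 2/3 ↦ 2/3  ≥
α = 2/3, β = 1 ↦ 2/3  ≥
α = 1, β = 0 ↦ 0  <
α = 1, β = 1/3 ↦ 1/3  <
α = 1, β = 2/3 ↦ 2/3  ≥
α = 1, β = 1 ↦ 1  ≥
So 4 of the 16 assignments meet the threshold.

4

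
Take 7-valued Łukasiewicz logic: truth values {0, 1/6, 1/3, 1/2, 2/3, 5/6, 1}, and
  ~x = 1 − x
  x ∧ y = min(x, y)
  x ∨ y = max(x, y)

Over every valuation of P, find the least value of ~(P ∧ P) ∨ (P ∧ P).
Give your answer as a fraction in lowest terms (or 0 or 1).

1/2

Take P = 1/2:
P ∧ P = 1/2 ∧ 1/2 = 1/2
~(P ∧ P) = ~1/2 = 1/2
P ∧ P = 1/2 ∧ 1/2 = 1/2
~(P ∧ P) ∨ (P ∧ P) = 1/2 ∨ 1/2 = 1/2
No assignment yields a value below 1/2, so this is the minimum.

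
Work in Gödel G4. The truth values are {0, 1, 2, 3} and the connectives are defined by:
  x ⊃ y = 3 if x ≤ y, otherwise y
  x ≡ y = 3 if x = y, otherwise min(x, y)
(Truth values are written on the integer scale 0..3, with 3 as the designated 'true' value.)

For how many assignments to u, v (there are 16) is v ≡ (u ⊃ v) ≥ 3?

10

u = 0, v = 0 ↦ 0  <
u = 0, v = 1 ↦ 1  <
u = 0, v = 2 ↦ 2  <
u = 0, v = 3 ↦ 3  ≥
u = 1, v = 0 ↦ 3  ≥
u = 1, v = 1 ↦ 1  <
u = 1, v = 2 ↦ 2  <
u = 1, v = 3 ↦ 3  ≥
u = 2, v = 0 ↦ 3  ≥
u = 2, v = 1 ↦ 3  ≥
u = 2, v = 2 ↦ 2  <
u = 2, v = 3 ↦ 3  ≥
u = 3, v = 0 ↦ 3  ≥
u = 3, v = 1 ↦ 3  ≥
u = 3, v = 2 ↦ 3  ≥
u = 3, v = 3 ↦ 3  ≥
So 10 of the 16 assignments meet the threshold.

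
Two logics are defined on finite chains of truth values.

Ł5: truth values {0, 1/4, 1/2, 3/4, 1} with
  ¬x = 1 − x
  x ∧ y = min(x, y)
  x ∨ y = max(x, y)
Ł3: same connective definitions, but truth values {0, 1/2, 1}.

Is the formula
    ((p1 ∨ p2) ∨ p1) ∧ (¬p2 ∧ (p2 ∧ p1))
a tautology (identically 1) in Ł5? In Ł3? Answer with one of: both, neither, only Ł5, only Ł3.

neither

In Ł5: at p1 = 0, p2 = 0 the value is 0 — not a tautology.
In Ł3: at p1 = 0, p2 = 0 the value is 0 — not a tautology.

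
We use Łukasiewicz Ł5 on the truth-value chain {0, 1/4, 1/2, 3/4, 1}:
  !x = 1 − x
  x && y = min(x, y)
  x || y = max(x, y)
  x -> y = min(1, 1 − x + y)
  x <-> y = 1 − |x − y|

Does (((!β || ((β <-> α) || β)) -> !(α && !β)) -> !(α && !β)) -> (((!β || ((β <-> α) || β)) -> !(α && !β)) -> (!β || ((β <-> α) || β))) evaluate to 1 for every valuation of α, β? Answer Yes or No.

Counterexample: take α = 0, β = 1/4.
!β = !1/4 = 3/4
β <-> α = 1/4 <-> 0 = 3/4
(β <-> α) || β = 3/4 || 1/4 = 3/4
!β || ((β <-> α) || β) = 3/4 || 3/4 = 3/4
!β = !1/4 = 3/4
α && !β = 0 && 3/4 = 0
!(α && !β) = !0 = 1
(!β || ((β <-> α) || β)) -> !(α && !β) = 3/4 -> 1 = 1
!β = !1/4 = 3/4
α && !β = 0 && 3/4 = 0
!(α && !β) = !0 = 1
((!β || ((β <-> α) || β)) -> !(α && !β)) -> !(α && !β) = 1 -> 1 = 1
!β = !1/4 = 3/4
β <-> α = 1/4 <-> 0 = 3/4
(β <-> α) || β = 3/4 || 1/4 = 3/4
!β || ((β <-> α) || β) = 3/4 || 3/4 = 3/4
!β = !1/4 = 3/4
α && !β = 0 && 3/4 = 0
!(α && !β) = !0 = 1
(!β || ((β <-> α) || β)) -> !(α && !β) = 3/4 -> 1 = 1
!β = !1/4 = 3/4
β <-> α = 1/4 <-> 0 = 3/4
(β <-> α) || β = 3/4 || 1/4 = 3/4
!β || ((β <-> α) || β) = 3/4 || 3/4 = 3/4
((!β || ((β <-> α) || β)) -> !(α && !β)) -> (!β || ((β <-> α) || β)) = 1 -> 3/4 = 3/4
(((!β || ((β <-> α) || β)) -> !(α && !β)) -> !(α && !β)) -> (((!β || ((β <-> α) || β)) -> !(α && !β)) -> (!β || ((β <-> α) || β))) = 1 -> 3/4 = 3/4
This gives 3/4 ≠ 1.

No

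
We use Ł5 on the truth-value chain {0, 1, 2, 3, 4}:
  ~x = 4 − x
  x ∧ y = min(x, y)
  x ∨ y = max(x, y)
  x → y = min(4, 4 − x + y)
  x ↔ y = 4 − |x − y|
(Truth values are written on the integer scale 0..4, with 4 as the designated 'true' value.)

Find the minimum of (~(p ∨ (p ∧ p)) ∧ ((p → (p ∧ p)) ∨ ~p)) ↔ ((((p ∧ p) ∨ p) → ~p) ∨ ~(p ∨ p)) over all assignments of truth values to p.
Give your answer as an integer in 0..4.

Take p = 2:
p ∧ p = 2 ∧ 2 = 2
p ∨ (p ∧ p) = 2 ∨ 2 = 2
~(p ∨ (p ∧ p)) = ~2 = 2
p ∧ p = 2 ∧ 2 = 2
p → (p ∧ p) = 2 → 2 = 4
~p = ~2 = 2
(p → (p ∧ p)) ∨ ~p = 4 ∨ 2 = 4
~(p ∨ (p ∧ p)) ∧ ((p → (p ∧ p)) ∨ ~p) = 2 ∧ 4 = 2
p ∧ p = 2 ∧ 2 = 2
(p ∧ p) ∨ p = 2 ∨ 2 = 2
~p = ~2 = 2
((p ∧ p) ∨ p) → ~p = 2 → 2 = 4
p ∨ p = 2 ∨ 2 = 2
~(p ∨ p) = ~2 = 2
(((p ∧ p) ∨ p) → ~p) ∨ ~(p ∨ p) = 4 ∨ 2 = 4
(~(p ∨ (p ∧ p)) ∧ ((p → (p ∧ p)) ∨ ~p)) ↔ ((((p ∧ p) ∨ p) → ~p) ∨ ~(p ∨ p)) = 2 ↔ 4 = 2
No assignment yields a value below 2, so this is the minimum.

2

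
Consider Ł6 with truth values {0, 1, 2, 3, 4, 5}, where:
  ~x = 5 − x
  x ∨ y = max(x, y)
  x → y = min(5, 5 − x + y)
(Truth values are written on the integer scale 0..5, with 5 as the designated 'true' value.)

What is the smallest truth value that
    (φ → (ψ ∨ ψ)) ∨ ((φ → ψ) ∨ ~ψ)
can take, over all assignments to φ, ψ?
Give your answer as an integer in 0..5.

Take φ = 4, ψ = 2:
ψ ∨ ψ = 2 ∨ 2 = 2
φ → (ψ ∨ ψ) = 4 → 2 = 3
φ → ψ = 4 → 2 = 3
~ψ = ~2 = 3
(φ → ψ) ∨ ~ψ = 3 ∨ 3 = 3
(φ → (ψ ∨ ψ)) ∨ ((φ → ψ) ∨ ~ψ) = 3 ∨ 3 = 3
No assignment yields a value below 3, so this is the minimum.

3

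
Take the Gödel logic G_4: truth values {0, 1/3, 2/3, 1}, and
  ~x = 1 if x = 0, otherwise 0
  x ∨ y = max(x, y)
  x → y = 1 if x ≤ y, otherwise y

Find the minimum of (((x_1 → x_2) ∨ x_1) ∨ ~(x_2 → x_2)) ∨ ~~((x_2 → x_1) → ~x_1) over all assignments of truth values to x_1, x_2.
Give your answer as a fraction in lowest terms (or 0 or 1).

1/3

Take x_1 = 1/3, x_2 = 0:
x_1 → x_2 = 1/3 → 0 = 0
(x_1 → x_2) ∨ x_1 = 0 ∨ 1/3 = 1/3
x_2 → x_2 = 0 → 0 = 1
~(x_2 → x_2) = ~1 = 0
((x_1 → x_2) ∨ x_1) ∨ ~(x_2 → x_2) = 1/3 ∨ 0 = 1/3
x_2 → x_1 = 0 → 1/3 = 1
~x_1 = ~1/3 = 0
(x_2 → x_1) → ~x_1 = 1 → 0 = 0
~((x_2 → x_1) → ~x_1) = ~0 = 1
~~((x_2 → x_1) → ~x_1) = ~1 = 0
(((x_1 → x_2) ∨ x_1) ∨ ~(x_2 → x_2)) ∨ ~~((x_2 → x_1) → ~x_1) = 1/3 ∨ 0 = 1/3
No assignment yields a value below 1/3, so this is the minimum.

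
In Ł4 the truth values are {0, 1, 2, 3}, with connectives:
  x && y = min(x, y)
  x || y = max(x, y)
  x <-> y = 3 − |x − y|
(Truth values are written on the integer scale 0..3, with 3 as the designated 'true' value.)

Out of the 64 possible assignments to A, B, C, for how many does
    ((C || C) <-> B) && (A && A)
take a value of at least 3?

value 3: 4 assignments (counts)
value 2: 16 assignments
value 1: 22 assignments
value 0: 22 assignments
So 4 of the 64 assignments meet the threshold.

4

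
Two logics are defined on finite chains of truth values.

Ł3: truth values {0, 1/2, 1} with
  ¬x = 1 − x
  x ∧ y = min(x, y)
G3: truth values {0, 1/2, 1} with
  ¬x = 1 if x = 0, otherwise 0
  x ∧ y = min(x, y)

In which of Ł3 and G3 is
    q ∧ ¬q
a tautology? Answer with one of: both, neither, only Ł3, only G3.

neither

In Ł3: at q = 0 the value is 0 — not a tautology.
In G3: at q = 0 the value is 0 — not a tautology.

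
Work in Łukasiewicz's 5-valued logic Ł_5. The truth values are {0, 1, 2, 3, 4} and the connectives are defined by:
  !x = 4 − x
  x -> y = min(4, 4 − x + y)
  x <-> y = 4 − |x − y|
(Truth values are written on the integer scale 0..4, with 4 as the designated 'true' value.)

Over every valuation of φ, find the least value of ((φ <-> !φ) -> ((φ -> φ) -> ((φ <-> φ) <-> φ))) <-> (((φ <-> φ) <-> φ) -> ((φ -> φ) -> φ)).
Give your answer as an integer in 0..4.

2

Take φ = 2:
!φ = !2 = 2
φ <-> !φ = 2 <-> 2 = 4
φ -> φ = 2 -> 2 = 4
φ <-> φ = 2 <-> 2 = 4
(φ <-> φ) <-> φ = 4 <-> 2 = 2
(φ -> φ) -> ((φ <-> φ) <-> φ) = 4 -> 2 = 2
(φ <-> !φ) -> ((φ -> φ) -> ((φ <-> φ) <-> φ)) = 4 -> 2 = 2
φ <-> φ = 2 <-> 2 = 4
(φ <-> φ) <-> φ = 4 <-> 2 = 2
φ -> φ = 2 -> 2 = 4
(φ -> φ) -> φ = 4 -> 2 = 2
((φ <-> φ) <-> φ) -> ((φ -> φ) -> φ) = 2 -> 2 = 4
((φ <-> !φ) -> ((φ -> φ) -> ((φ <-> φ) <-> φ))) <-> (((φ <-> φ) <-> φ) -> ((φ -> φ) -> φ)) = 2 <-> 4 = 2
No assignment yields a value below 2, so this is the minimum.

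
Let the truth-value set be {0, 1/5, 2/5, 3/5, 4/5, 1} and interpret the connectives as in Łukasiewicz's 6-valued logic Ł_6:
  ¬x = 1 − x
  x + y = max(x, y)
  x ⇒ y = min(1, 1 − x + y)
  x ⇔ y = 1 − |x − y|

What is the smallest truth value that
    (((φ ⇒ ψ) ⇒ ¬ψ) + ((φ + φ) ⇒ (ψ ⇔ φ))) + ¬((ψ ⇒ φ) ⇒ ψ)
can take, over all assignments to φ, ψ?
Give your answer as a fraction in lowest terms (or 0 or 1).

4/5

Take φ = 1, ψ = 3/5:
φ ⇒ ψ = 1 ⇒ 3/5 = 3/5
¬ψ = ¬3/5 = 2/5
(φ ⇒ ψ) ⇒ ¬ψ = 3/5 ⇒ 2/5 = 4/5
φ + φ = 1 + 1 = 1
ψ ⇔ φ = 3/5 ⇔ 1 = 3/5
(φ + φ) ⇒ (ψ ⇔ φ) = 1 ⇒ 3/5 = 3/5
((φ ⇒ ψ) ⇒ ¬ψ) + ((φ + φ) ⇒ (ψ ⇔ φ)) = 4/5 + 3/5 = 4/5
ψ ⇒ φ = 3/5 ⇒ 1 = 1
(ψ ⇒ φ) ⇒ ψ = 1 ⇒ 3/5 = 3/5
¬((ψ ⇒ φ) ⇒ ψ) = ¬3/5 = 2/5
(((φ ⇒ ψ) ⇒ ¬ψ) + ((φ + φ) ⇒ (ψ ⇔ φ))) + ¬((ψ ⇒ φ) ⇒ ψ) = 4/5 + 2/5 = 4/5
No assignment yields a value below 4/5, so this is the minimum.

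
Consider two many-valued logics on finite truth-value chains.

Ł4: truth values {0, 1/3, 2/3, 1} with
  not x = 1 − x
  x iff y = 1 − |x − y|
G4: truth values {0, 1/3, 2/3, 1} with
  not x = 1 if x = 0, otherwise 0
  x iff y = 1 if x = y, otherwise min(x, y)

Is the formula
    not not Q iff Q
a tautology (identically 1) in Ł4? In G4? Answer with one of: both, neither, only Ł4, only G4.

In Ł4: every assignment gives 1 — tautology.
In G4: at Q = 1/3 the value is 1/3 — not a tautology.

only Ł4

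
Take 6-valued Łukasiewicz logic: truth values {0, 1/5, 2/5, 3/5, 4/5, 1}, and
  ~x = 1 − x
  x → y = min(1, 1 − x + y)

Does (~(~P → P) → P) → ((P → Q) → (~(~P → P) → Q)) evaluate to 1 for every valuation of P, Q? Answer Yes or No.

Yes

At P = 4/5, Q = 3/5, for instance:
~P = ~4/5 = 1/5
~P → P = 1/5 → 4/5 = 1
~(~P → P) = ~1 = 0
~(~P → P) → P = 0 → 4/5 = 1
P → Q = 4/5 → 3/5 = 4/5
~(~P → P) → Q = 0 → 3/5 = 1
(P → Q) → (~(~P → P) → Q) = 4/5 → 1 = 1
(~(~P → P) → P) → ((P → Q) → (~(~P → P) → Q)) = 1 → 1 = 1
and checking the remaining 35 assignments likewise gives ≥ 1 in every case.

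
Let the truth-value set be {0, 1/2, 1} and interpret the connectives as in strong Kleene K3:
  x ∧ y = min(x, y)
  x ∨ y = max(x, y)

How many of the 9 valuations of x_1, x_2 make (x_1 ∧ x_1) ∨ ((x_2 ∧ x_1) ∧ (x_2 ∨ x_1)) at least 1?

3

x_1 = 0, x_2 = 0 ↦ 0  <
x_1 = 0, x_2 = 1/2 ↦ 0  <
x_1 = 0, x_2 = 1 ↦ 0  <
x_1 = 1/2, x_2 = 0 ↦ 1/2  <
x_1 = 1/2, x_2 = 1/2 ↦ 1/2  <
x_1 = 1/2, x_2 = 1 ↦ 1/2  <
x_1 = 1, x_2 = 0 ↦ 1  ≥
x_1 = 1, x_2 = 1/2 ↦ 1  ≥
x_1 = 1, x_2 = 1 ↦ 1  ≥
So 3 of the 9 assignments meet the threshold.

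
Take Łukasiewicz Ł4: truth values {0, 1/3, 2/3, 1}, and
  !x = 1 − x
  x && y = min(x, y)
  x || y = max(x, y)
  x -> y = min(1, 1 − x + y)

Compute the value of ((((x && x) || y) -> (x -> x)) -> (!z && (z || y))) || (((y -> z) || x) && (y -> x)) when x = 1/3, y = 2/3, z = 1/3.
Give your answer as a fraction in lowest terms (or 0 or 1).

2/3

x && x = 1/3 && 1/3 = 1/3
(x && x) || y = 1/3 || 2/3 = 2/3
x -> x = 1/3 -> 1/3 = 1
((x && x) || y) -> (x -> x) = 2/3 -> 1 = 1
!z = !1/3 = 2/3
z || y = 1/3 || 2/3 = 2/3
!z && (z || y) = 2/3 && 2/3 = 2/3
(((x && x) || y) -> (x -> x)) -> (!z && (z || y)) = 1 -> 2/3 = 2/3
y -> z = 2/3 -> 1/3 = 2/3
(y -> z) || x = 2/3 || 1/3 = 2/3
y -> x = 2/3 -> 1/3 = 2/3
((y -> z) || x) && (y -> x) = 2/3 && 2/3 = 2/3
((((x && x) || y) -> (x -> x)) -> (!z && (z || y))) || (((y -> z) || x) && (y -> x)) = 2/3 || 2/3 = 2/3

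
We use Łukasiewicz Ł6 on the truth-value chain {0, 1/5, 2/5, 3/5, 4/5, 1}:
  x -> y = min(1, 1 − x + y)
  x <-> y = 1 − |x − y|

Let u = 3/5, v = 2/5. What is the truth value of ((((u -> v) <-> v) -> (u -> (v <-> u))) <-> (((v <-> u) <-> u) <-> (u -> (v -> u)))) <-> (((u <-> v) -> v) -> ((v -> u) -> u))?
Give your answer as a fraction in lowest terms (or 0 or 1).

u -> v = 3/5 -> 2/5 = 4/5
(u -> v) <-> v = 4/5 <-> 2/5 = 3/5
v <-> u = 2/5 <-> 3/5 = 4/5
u -> (v <-> u) = 3/5 -> 4/5 = 1
((u -> v) <-> v) -> (u -> (v <-> u)) = 3/5 -> 1 = 1
v <-> u = 2/5 <-> 3/5 = 4/5
(v <-> u) <-> u = 4/5 <-> 3/5 = 4/5
v -> u = 2/5 -> 3/5 = 1
u -> (v -> u) = 3/5 -> 1 = 1
((v <-> u) <-> u) <-> (u -> (v -> u)) = 4/5 <-> 1 = 4/5
(((u -> v) <-> v) -> (u -> (v <-> u))) <-> (((v <-> u) <-> u) <-> (u -> (v -> u))) = 1 <-> 4/5 = 4/5
u <-> v = 3/5 <-> 2/5 = 4/5
(u <-> v) -> v = 4/5 -> 2/5 = 3/5
v -> u = 2/5 -> 3/5 = 1
(v -> u) -> u = 1 -> 3/5 = 3/5
((u <-> v) -> v) -> ((v -> u) -> u) = 3/5 -> 3/5 = 1
((((u -> v) <-> v) -> (u -> (v <-> u))) <-> (((v <-> u) <-> u) <-> (u -> (v -> u)))) <-> (((u <-> v) -> v) -> ((v -> u) -> u)) = 4/5 <-> 1 = 4/5

4/5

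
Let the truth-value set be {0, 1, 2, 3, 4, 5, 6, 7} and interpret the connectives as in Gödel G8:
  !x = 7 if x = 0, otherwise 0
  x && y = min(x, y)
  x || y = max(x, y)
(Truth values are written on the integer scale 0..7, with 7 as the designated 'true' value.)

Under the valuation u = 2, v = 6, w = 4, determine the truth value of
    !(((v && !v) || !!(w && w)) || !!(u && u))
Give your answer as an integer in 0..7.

0

!v = !6 = 0
v && !v = 6 && 0 = 0
w && w = 4 && 4 = 4
!(w && w) = !4 = 0
!!(w && w) = !0 = 7
(v && !v) || !!(w && w) = 0 || 7 = 7
u && u = 2 && 2 = 2
!(u && u) = !2 = 0
!!(u && u) = !0 = 7
((v && !v) || !!(w && w)) || !!(u && u) = 7 || 7 = 7
!(((v && !v) || !!(w && w)) || !!(u && u)) = !7 = 0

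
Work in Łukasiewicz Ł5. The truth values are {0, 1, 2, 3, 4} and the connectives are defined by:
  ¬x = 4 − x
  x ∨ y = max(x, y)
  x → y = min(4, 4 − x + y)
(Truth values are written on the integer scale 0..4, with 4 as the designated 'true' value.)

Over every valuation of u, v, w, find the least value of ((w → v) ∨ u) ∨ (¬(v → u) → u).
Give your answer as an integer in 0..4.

Take u = 0, v = 2, w = 4:
w → v = 4 → 2 = 2
(w → v) ∨ u = 2 ∨ 0 = 2
v → u = 2 → 0 = 2
¬(v → u) = ¬2 = 2
¬(v → u) → u = 2 → 0 = 2
((w → v) ∨ u) ∨ (¬(v → u) → u) = 2 ∨ 2 = 2
No assignment yields a value below 2, so this is the minimum.

2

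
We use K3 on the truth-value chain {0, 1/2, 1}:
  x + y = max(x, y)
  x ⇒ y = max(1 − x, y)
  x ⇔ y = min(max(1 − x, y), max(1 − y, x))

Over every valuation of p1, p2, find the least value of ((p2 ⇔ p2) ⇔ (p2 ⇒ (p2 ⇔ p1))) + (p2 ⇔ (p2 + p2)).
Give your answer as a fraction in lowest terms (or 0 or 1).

Take p1 = 0, p2 = 1/2:
p2 ⇔ p2 = 1/2 ⇔ 1/2 = 1/2
p2 ⇔ p1 = 1/2 ⇔ 0 = 1/2
p2 ⇒ (p2 ⇔ p1) = 1/2 ⇒ 1/2 = 1/2
(p2 ⇔ p2) ⇔ (p2 ⇒ (p2 ⇔ p1)) = 1/2 ⇔ 1/2 = 1/2
p2 + p2 = 1/2 + 1/2 = 1/2
p2 ⇔ (p2 + p2) = 1/2 ⇔ 1/2 = 1/2
((p2 ⇔ p2) ⇔ (p2 ⇒ (p2 ⇔ p1))) + (p2 ⇔ (p2 + p2)) = 1/2 + 1/2 = 1/2
No assignment yields a value below 1/2, so this is the minimum.

1/2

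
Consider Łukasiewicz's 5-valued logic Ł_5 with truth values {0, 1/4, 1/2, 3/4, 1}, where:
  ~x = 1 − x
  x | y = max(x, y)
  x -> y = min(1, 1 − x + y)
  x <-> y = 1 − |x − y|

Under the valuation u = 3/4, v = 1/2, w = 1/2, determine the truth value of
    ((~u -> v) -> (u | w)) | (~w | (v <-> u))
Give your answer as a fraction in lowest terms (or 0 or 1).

~u = ~3/4 = 1/4
~u -> v = 1/4 -> 1/2 = 1
u | w = 3/4 | 1/2 = 3/4
(~u -> v) -> (u | w) = 1 -> 3/4 = 3/4
~w = ~1/2 = 1/2
v <-> u = 1/2 <-> 3/4 = 3/4
~w | (v <-> u) = 1/2 | 3/4 = 3/4
((~u -> v) -> (u | w)) | (~w | (v <-> u)) = 3/4 | 3/4 = 3/4

3/4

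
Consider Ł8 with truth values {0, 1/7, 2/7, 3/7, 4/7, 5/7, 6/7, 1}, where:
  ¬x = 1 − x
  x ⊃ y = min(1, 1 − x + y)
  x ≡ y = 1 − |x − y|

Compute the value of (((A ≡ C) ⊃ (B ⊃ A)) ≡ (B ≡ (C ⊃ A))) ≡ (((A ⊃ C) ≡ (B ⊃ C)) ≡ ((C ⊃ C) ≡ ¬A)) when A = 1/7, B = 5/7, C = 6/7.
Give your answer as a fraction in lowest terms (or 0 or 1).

A ≡ C = 1/7 ≡ 6/7 = 2/7
B ⊃ A = 5/7 ⊃ 1/7 = 3/7
(A ≡ C) ⊃ (B ⊃ A) = 2/7 ⊃ 3/7 = 1
C ⊃ A = 6/7 ⊃ 1/7 = 2/7
B ≡ (C ⊃ A) = 5/7 ≡ 2/7 = 4/7
((A ≡ C) ⊃ (B ⊃ A)) ≡ (B ≡ (C ⊃ A)) = 1 ≡ 4/7 = 4/7
A ⊃ C = 1/7 ⊃ 6/7 = 1
B ⊃ C = 5/7 ⊃ 6/7 = 1
(A ⊃ C) ≡ (B ⊃ C) = 1 ≡ 1 = 1
C ⊃ C = 6/7 ⊃ 6/7 = 1
¬A = ¬1/7 = 6/7
(C ⊃ C) ≡ ¬A = 1 ≡ 6/7 = 6/7
((A ⊃ C) ≡ (B ⊃ C)) ≡ ((C ⊃ C) ≡ ¬A) = 1 ≡ 6/7 = 6/7
(((A ≡ C) ⊃ (B ⊃ A)) ≡ (B ≡ (C ⊃ A))) ≡ (((A ⊃ C) ≡ (B ⊃ C)) ≡ ((C ⊃ C) ≡ ¬A)) = 4/7 ≡ 6/7 = 5/7

5/7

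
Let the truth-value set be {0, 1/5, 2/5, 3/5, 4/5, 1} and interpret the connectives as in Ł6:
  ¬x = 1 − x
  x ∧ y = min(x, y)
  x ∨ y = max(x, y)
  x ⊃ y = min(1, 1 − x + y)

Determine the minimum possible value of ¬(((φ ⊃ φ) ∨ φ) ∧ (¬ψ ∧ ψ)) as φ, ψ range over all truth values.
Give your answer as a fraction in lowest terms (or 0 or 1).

3/5

Take φ = 0, ψ = 2/5:
φ ⊃ φ = 0 ⊃ 0 = 1
(φ ⊃ φ) ∨ φ = 1 ∨ 0 = 1
¬ψ = ¬2/5 = 3/5
¬ψ ∧ ψ = 3/5 ∧ 2/5 = 2/5
((φ ⊃ φ) ∨ φ) ∧ (¬ψ ∧ ψ) = 1 ∧ 2/5 = 2/5
¬(((φ ⊃ φ) ∨ φ) ∧ (¬ψ ∧ ψ)) = ¬2/5 = 3/5
No assignment yields a value below 3/5, so this is the minimum.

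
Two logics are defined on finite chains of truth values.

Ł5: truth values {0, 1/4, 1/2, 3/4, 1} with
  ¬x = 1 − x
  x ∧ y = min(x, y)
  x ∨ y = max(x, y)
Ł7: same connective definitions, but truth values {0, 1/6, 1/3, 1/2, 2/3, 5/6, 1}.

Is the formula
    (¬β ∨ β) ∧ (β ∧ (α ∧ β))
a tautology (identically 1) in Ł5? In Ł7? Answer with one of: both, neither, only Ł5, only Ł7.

In Ł5: at α = 0, β = 0 the value is 0 — not a tautology.
In Ł7: at α = 0, β = 0 the value is 0 — not a tautology.

neither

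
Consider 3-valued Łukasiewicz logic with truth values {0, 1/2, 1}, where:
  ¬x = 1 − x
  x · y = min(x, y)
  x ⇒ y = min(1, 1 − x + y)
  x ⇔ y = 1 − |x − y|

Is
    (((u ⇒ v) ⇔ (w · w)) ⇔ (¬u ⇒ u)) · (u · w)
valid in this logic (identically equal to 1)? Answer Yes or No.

No

Counterexample: take u = 0, v = 0, w = 0.
u ⇒ v = 0 ⇒ 0 = 1
w · w = 0 · 0 = 0
(u ⇒ v) ⇔ (w · w) = 1 ⇔ 0 = 0
¬u = ¬0 = 1
¬u ⇒ u = 1 ⇒ 0 = 0
((u ⇒ v) ⇔ (w · w)) ⇔ (¬u ⇒ u) = 0 ⇔ 0 = 1
u · w = 0 · 0 = 0
(((u ⇒ v) ⇔ (w · w)) ⇔ (¬u ⇒ u)) · (u · w) = 1 · 0 = 0
This gives 0 ≠ 1.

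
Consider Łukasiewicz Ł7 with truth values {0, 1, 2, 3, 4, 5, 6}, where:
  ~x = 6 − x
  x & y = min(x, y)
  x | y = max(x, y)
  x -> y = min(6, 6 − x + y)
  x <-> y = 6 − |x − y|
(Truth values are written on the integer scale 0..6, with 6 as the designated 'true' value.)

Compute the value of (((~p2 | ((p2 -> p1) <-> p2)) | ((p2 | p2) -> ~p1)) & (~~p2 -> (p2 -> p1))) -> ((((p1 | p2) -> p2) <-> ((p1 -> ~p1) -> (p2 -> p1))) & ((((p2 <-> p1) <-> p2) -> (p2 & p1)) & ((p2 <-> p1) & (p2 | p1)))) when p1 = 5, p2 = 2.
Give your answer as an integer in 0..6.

~p2 = ~2 = 4
p2 -> p1 = 2 -> 5 = 6
(p2 -> p1) <-> p2 = 6 <-> 2 = 2
~p2 | ((p2 -> p1) <-> p2) = 4 | 2 = 4
p2 | p2 = 2 | 2 = 2
~p1 = ~5 = 1
(p2 | p2) -> ~p1 = 2 -> 1 = 5
(~p2 | ((p2 -> p1) <-> p2)) | ((p2 | p2) -> ~p1) = 4 | 5 = 5
~p2 = ~2 = 4
~~p2 = ~4 = 2
p2 -> p1 = 2 -> 5 = 6
~~p2 -> (p2 -> p1) = 2 -> 6 = 6
((~p2 | ((p2 -> p1) <-> p2)) | ((p2 | p2) -> ~p1)) & (~~p2 -> (p2 -> p1)) = 5 & 6 = 5
p1 | p2 = 5 | 2 = 5
(p1 | p2) -> p2 = 5 -> 2 = 3
~p1 = ~5 = 1
p1 -> ~p1 = 5 -> 1 = 2
p2 -> p1 = 2 -> 5 = 6
(p1 -> ~p1) -> (p2 -> p1) = 2 -> 6 = 6
((p1 | p2) -> p2) <-> ((p1 -> ~p1) -> (p2 -> p1)) = 3 <-> 6 = 3
p2 <-> p1 = 2 <-> 5 = 3
(p2 <-> p1) <-> p2 = 3 <-> 2 = 5
p2 & p1 = 2 & 5 = 2
((p2 <-> p1) <-> p2) -> (p2 & p1) = 5 -> 2 = 3
p2 <-> p1 = 2 <-> 5 = 3
p2 | p1 = 2 | 5 = 5
(p2 <-> p1) & (p2 | p1) = 3 & 5 = 3
(((p2 <-> p1) <-> p2) -> (p2 & p1)) & ((p2 <-> p1) & (p2 | p1)) = 3 & 3 = 3
(((p1 | p2) -> p2) <-> ((p1 -> ~p1) -> (p2 -> p1))) & ((((p2 <-> p1) <-> p2) -> (p2 & p1)) & ((p2 <-> p1) & (p2 | p1))) = 3 & 3 = 3
(((~p2 | ((p2 -> p1) <-> p2)) | ((p2 | p2) -> ~p1)) & (~~p2 -> (p2 -> p1))) -> ((((p1 | p2) -> p2) <-> ((p1 -> ~p1) -> (p2 -> p1))) & ((((p2 <-> p1) <-> p2) -> (p2 & p1)) & ((p2 <-> p1) & (p2 | p1)))) = 5 -> 3 = 4

4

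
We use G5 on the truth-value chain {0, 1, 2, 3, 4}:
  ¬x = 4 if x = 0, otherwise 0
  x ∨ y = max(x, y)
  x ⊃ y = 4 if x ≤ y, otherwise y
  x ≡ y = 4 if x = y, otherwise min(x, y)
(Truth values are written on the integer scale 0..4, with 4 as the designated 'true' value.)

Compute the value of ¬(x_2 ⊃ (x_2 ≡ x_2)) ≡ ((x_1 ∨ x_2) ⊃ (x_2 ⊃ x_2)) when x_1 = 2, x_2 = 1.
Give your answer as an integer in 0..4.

0

x_2 ≡ x_2 = 1 ≡ 1 = 4
x_2 ⊃ (x_2 ≡ x_2) = 1 ⊃ 4 = 4
¬(x_2 ⊃ (x_2 ≡ x_2)) = ¬4 = 0
x_1 ∨ x_2 = 2 ∨ 1 = 2
x_2 ⊃ x_2 = 1 ⊃ 1 = 4
(x_1 ∨ x_2) ⊃ (x_2 ⊃ x_2) = 2 ⊃ 4 = 4
¬(x_2 ⊃ (x_2 ≡ x_2)) ≡ ((x_1 ∨ x_2) ⊃ (x_2 ⊃ x_2)) = 0 ≡ 4 = 0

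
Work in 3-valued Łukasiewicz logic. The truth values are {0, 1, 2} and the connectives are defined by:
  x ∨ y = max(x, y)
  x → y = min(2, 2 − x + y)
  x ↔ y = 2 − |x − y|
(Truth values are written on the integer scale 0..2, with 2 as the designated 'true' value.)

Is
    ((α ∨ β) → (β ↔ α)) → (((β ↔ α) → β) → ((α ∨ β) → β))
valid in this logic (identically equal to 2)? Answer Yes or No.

α = 0, β = 0 ↦ 2
α = 0, β = 1 ↦ 2
α = 0, β = 2 ↦ 2
α = 1, β = 0 ↦ 2
α = 1, β = 1 ↦ 2
α = 1, β = 2 ↦ 2
α = 2, β = 0 ↦ 2
α = 2, β = 1 ↦ 2
α = 2, β = 2 ↦ 2
Every assignment gives a value ≥ 2.

Yes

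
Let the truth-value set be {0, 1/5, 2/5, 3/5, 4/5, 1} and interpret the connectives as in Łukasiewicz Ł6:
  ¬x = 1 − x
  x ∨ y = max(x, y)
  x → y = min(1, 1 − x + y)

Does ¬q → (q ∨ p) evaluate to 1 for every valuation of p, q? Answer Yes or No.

Counterexample: take p = 0, q = 0.
¬q = ¬0 = 1
q ∨ p = 0 ∨ 0 = 0
¬q → (q ∨ p) = 1 → 0 = 0
This gives 0 ≠ 1.

No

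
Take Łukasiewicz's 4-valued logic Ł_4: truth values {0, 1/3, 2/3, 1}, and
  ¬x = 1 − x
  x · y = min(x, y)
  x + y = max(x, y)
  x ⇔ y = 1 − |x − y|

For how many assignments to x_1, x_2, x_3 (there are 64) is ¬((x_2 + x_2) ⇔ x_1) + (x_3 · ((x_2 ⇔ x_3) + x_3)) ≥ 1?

22

value 1: 22 assignments (counts)
value 2/3: 22 assignments
value 1/3: 16 assignments
value 0: 4 assignments
So 22 of the 64 assignments meet the threshold.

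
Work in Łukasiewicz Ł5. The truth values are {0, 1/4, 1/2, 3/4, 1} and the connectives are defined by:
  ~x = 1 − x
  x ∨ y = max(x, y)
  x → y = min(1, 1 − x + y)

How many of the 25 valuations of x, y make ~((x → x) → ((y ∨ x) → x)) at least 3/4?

3

value 1: 1 assignment (counts)
value 3/4: 2 assignments (counts)
value 1/2: 3 assignments
value 1/4: 4 assignments
value 0: 15 assignments
So 3 of the 25 assignments meet the threshold.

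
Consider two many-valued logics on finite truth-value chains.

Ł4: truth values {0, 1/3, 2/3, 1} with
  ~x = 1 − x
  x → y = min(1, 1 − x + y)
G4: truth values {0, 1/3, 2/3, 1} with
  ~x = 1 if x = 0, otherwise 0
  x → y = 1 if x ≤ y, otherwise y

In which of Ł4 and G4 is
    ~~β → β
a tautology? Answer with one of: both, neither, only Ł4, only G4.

only Ł4

In Ł4: every assignment gives 1 — tautology.
In G4: at β = 1/3 the value is 1/3 — not a tautology.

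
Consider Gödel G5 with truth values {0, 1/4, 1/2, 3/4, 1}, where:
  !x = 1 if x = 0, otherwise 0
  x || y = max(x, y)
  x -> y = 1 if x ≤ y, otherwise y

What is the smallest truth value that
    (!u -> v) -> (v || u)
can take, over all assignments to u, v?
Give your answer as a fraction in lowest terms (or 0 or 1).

1/4

Take u = 1/4, v = 0:
!u = !1/4 = 0
!u -> v = 0 -> 0 = 1
v || u = 0 || 1/4 = 1/4
(!u -> v) -> (v || u) = 1 -> 1/4 = 1/4
No assignment yields a value below 1/4, so this is the minimum.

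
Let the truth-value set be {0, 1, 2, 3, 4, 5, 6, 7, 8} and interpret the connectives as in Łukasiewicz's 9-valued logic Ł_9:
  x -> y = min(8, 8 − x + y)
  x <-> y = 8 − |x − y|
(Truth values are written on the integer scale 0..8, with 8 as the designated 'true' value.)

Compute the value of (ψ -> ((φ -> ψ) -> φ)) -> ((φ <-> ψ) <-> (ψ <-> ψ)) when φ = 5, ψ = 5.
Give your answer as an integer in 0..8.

8

φ -> ψ = 5 -> 5 = 8
(φ -> ψ) -> φ = 8 -> 5 = 5
ψ -> ((φ -> ψ) -> φ) = 5 -> 5 = 8
φ <-> ψ = 5 <-> 5 = 8
ψ <-> ψ = 5 <-> 5 = 8
(φ <-> ψ) <-> (ψ <-> ψ) = 8 <-> 8 = 8
(ψ -> ((φ -> ψ) -> φ)) -> ((φ <-> ψ) <-> (ψ <-> ψ)) = 8 -> 8 = 8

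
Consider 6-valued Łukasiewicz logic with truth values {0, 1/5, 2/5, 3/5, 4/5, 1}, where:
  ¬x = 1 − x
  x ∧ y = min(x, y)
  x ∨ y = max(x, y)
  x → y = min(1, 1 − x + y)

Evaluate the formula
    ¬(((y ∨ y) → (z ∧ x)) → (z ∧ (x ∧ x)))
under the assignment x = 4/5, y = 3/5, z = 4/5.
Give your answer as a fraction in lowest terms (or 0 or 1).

1/5

y ∨ y = 3/5 ∨ 3/5 = 3/5
z ∧ x = 4/5 ∧ 4/5 = 4/5
(y ∨ y) → (z ∧ x) = 3/5 → 4/5 = 1
x ∧ x = 4/5 ∧ 4/5 = 4/5
z ∧ (x ∧ x) = 4/5 ∧ 4/5 = 4/5
((y ∨ y) → (z ∧ x)) → (z ∧ (x ∧ x)) = 1 → 4/5 = 4/5
¬(((y ∨ y) → (z ∧ x)) → (z ∧ (x ∧ x))) = ¬4/5 = 1/5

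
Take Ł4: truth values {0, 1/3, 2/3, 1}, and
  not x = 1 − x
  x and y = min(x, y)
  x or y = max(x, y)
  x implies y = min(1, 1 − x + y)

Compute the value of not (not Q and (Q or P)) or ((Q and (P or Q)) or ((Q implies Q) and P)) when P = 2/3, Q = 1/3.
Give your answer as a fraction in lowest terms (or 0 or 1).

2/3

not Q = not 1/3 = 2/3
Q or P = 1/3 or 2/3 = 2/3
not Q and (Q or P) = 2/3 and 2/3 = 2/3
not (not Q and (Q or P)) = not 2/3 = 1/3
P or Q = 2/3 or 1/3 = 2/3
Q and (P or Q) = 1/3 and 2/3 = 1/3
Q implies Q = 1/3 implies 1/3 = 1
(Q implies Q) and P = 1 and 2/3 = 2/3
(Q and (P or Q)) or ((Q implies Q) and P) = 1/3 or 2/3 = 2/3
not (not Q and (Q or P)) or ((Q and (P or Q)) or ((Q implies Q) and P)) = 1/3 or 2/3 = 2/3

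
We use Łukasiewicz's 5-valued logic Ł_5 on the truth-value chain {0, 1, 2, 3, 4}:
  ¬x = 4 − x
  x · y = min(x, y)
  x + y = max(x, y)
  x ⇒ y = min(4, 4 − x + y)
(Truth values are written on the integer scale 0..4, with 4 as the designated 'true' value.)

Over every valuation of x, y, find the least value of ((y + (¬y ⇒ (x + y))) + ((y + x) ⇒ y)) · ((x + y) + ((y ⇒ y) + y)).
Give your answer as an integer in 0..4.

2

Take x = 2, y = 0:
¬y = ¬0 = 4
x + y = 2 + 0 = 2
¬y ⇒ (x + y) = 4 ⇒ 2 = 2
y + (¬y ⇒ (x + y)) = 0 + 2 = 2
y + x = 0 + 2 = 2
(y + x) ⇒ y = 2 ⇒ 0 = 2
(y + (¬y ⇒ (x + y))) + ((y + x) ⇒ y) = 2 + 2 = 2
x + y = 2 + 0 = 2
y ⇒ y = 0 ⇒ 0 = 4
(y ⇒ y) + y = 4 + 0 = 4
(x + y) + ((y ⇒ y) + y) = 2 + 4 = 4
((y + (¬y ⇒ (x + y))) + ((y + x) ⇒ y)) · ((x + y) + ((y ⇒ y) + y)) = 2 · 4 = 2
No assignment yields a value below 2, so this is the minimum.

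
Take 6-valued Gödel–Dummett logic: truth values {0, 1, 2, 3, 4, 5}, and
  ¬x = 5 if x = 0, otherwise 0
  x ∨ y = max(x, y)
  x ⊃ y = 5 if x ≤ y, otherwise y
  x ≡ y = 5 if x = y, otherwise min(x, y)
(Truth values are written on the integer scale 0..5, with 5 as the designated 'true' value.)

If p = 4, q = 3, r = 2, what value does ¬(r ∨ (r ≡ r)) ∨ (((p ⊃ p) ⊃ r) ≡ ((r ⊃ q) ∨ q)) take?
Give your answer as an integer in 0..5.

r ≡ r = 2 ≡ 2 = 5
r ∨ (r ≡ r) = 2 ∨ 5 = 5
¬(r ∨ (r ≡ r)) = ¬5 = 0
p ⊃ p = 4 ⊃ 4 = 5
(p ⊃ p) ⊃ r = 5 ⊃ 2 = 2
r ⊃ q = 2 ⊃ 3 = 5
(r ⊃ q) ∨ q = 5 ∨ 3 = 5
((p ⊃ p) ⊃ r) ≡ ((r ⊃ q) ∨ q) = 2 ≡ 5 = 2
¬(r ∨ (r ≡ r)) ∨ (((p ⊃ p) ⊃ r) ≡ ((r ⊃ q) ∨ q)) = 0 ∨ 2 = 2

2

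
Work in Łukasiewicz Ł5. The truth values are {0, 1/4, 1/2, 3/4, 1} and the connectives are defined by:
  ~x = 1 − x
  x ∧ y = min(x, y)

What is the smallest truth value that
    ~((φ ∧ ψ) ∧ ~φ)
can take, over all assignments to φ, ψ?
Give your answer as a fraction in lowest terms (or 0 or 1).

Take φ = 1/2, ψ = 1/2:
φ ∧ ψ = 1/2 ∧ 1/2 = 1/2
~φ = ~1/2 = 1/2
(φ ∧ ψ) ∧ ~φ = 1/2 ∧ 1/2 = 1/2
~((φ ∧ ψ) ∧ ~φ) = ~1/2 = 1/2
No assignment yields a value below 1/2, so this is the minimum.

1/2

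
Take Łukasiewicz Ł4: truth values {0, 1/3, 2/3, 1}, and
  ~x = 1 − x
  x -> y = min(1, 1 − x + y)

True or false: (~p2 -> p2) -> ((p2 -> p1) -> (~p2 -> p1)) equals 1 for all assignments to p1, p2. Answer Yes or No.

Yes

p1 = 0, p2 = 0 ↦ 1
p1 = 0, p2 = 1/3 ↦ 1
p1 = 0, p2 = 2/3 ↦ 1
p1 = 0, p2 = 1 ↦ 1
p1 = 1/3, p2 = 0 ↦ 1
p1 = 1/3, p2 = 1/3 ↦ 1
p1 = 1/3, p2 = 2/3 ↦ 1
p1 = 1/3, p2 = 1 ↦ 1
p1 = 2/3, p2 = 0 ↦ 1
p1 = 2/3, p2 = 1/3 ↦ 1
p1 = 2/3, p2 = 2/3 ↦ 1
p1 = 2/3, p2 = 1 ↦ 1
p1 = 1, p2 = 0 ↦ 1
p1 = 1, p2 = 1/3 ↦ 1
p1 = 1, p2 = 2/3 ↦ 1
p1 = 1, p2 = 1 ↦ 1
Every assignment gives a value ≥ 1.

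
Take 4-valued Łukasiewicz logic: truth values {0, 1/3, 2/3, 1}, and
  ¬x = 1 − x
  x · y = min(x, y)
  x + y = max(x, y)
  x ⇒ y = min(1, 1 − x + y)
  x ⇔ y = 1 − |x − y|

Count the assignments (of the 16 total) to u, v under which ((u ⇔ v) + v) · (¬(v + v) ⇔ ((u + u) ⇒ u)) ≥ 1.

1

u = 0, v = 0 ↦ 1  ≥
u = 0, v = 1/3 ↦ 2/3  <
u = 0, v = 2/3 ↦ 1/3  <
u = 0, v = 1 ↦ 0  <
u = 1/3, v = 0 ↦ 2/3  <
u = 1/3, v = 1/3 ↦ 2/3  <
u = 1/3, v = 2/3 ↦ 1/3  <
u = 1/3, v = 1 ↦ 0  <
u = 2/3, v = 0 ↦ 1/3  <
u = 2/3, v = 1/3 ↦ 2/3  <
u = 2/3, v = 2/3 ↦ 1/3  <
u = 2/3, v = 1 ↦ 0  <
u = 1, v = 0 ↦ 0  <
u = 1, v = 1/3 ↦ 1/3  <
u = 1, v = 2/3 ↦ 1/3  <
u = 1, v = 1 ↦ 0  <
So 1 of the 16 assignments meets the threshold.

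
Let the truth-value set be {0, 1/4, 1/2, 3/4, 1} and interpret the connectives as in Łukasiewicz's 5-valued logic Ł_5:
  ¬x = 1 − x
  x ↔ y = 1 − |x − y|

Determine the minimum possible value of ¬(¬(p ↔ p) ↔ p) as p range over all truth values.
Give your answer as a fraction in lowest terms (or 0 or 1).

Take p = 0:
p ↔ p = 0 ↔ 0 = 1
¬(p ↔ p) = ¬1 = 0
¬(p ↔ p) ↔ p = 0 ↔ 0 = 1
¬(¬(p ↔ p) ↔ p) = ¬1 = 0
No assignment yields a value below 0, so this is the minimum.

0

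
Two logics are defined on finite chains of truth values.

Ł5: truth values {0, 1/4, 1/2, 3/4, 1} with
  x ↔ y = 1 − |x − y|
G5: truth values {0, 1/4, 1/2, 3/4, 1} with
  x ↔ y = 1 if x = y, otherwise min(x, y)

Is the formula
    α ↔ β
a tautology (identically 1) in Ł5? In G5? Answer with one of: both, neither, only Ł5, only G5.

In Ł5: at α = 0, β = 1/4 the value is 3/4 — not a tautology.
In G5: at α = 0, β = 1/4 the value is 0 — not a tautology.

neither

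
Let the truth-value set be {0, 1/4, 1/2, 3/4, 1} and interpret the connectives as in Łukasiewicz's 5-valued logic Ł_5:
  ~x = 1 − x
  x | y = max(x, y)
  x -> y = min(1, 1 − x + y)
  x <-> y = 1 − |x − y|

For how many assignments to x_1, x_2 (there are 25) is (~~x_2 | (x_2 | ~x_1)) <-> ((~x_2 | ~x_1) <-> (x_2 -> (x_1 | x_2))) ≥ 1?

value 1: 11 assignments (counts)
value 3/4: 4 assignments
value 1/2: 6 assignments
value 1/4: 2 assignments
value 0: 2 assignments
So 11 of the 25 assignments meet the threshold.

11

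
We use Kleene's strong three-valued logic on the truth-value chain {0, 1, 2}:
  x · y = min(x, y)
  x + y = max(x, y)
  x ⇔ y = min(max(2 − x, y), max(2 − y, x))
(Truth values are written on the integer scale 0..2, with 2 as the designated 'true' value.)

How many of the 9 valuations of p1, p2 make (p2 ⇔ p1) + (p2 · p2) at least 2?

p1 = 0, p2 = 0 ↦ 2  ≥
p1 = 0, p2 = 1 ↦ 1  <
p1 = 0, p2 = 2 ↦ 2  ≥
p1 = 1, p2 = 0 ↦ 1  <
p1 = 1, p2 = 1 ↦ 1  <
p1 = 1, p2 = 2 ↦ 2  ≥
p1 = 2, p2 = 0 ↦ 0  <
p1 = 2, p2 = 1 ↦ 1  <
p1 = 2, p2 = 2 ↦ 2  ≥
So 4 of the 9 assignments meet the threshold.

4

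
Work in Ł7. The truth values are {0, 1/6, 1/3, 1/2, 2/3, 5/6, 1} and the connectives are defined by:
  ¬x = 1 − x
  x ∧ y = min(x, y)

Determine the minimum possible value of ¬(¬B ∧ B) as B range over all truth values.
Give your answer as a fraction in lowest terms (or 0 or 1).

1/2

Take B = 1/2:
¬B = ¬1/2 = 1/2
¬B ∧ B = 1/2 ∧ 1/2 = 1/2
¬(¬B ∧ B) = ¬1/2 = 1/2
No assignment yields a value below 1/2, so this is the minimum.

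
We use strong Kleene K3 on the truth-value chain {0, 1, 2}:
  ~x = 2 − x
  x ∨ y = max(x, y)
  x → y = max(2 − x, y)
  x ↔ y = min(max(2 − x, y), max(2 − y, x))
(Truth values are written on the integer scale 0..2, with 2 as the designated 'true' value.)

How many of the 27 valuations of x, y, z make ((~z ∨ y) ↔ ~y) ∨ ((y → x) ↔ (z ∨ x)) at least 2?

14

value 2: 14 assignments (counts)
value 1: 12 assignments
value 0: 1 assignment
So 14 of the 27 assignments meet the threshold.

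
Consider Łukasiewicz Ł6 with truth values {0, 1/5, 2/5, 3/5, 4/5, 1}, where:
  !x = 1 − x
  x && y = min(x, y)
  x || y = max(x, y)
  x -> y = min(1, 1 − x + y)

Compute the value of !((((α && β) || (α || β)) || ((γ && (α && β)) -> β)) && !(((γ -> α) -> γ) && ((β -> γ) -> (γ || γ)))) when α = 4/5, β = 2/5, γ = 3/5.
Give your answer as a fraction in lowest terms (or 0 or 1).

3/5

α && β = 4/5 && 2/5 = 2/5
α || β = 4/5 || 2/5 = 4/5
(α && β) || (α || β) = 2/5 || 4/5 = 4/5
α && β = 4/5 && 2/5 = 2/5
γ && (α && β) = 3/5 && 2/5 = 2/5
(γ && (α && β)) -> β = 2/5 -> 2/5 = 1
((α && β) || (α || β)) || ((γ && (α && β)) -> β) = 4/5 || 1 = 1
γ -> α = 3/5 -> 4/5 = 1
(γ -> α) -> γ = 1 -> 3/5 = 3/5
β -> γ = 2/5 -> 3/5 = 1
γ || γ = 3/5 || 3/5 = 3/5
(β -> γ) -> (γ || γ) = 1 -> 3/5 = 3/5
((γ -> α) -> γ) && ((β -> γ) -> (γ || γ)) = 3/5 && 3/5 = 3/5
!(((γ -> α) -> γ) && ((β -> γ) -> (γ || γ))) = !3/5 = 2/5
(((α && β) || (α || β)) || ((γ && (α && β)) -> β)) && !(((γ -> α) -> γ) && ((β -> γ) -> (γ || γ))) = 1 && 2/5 = 2/5
!((((α && β) || (α || β)) || ((γ && (α && β)) -> β)) && !(((γ -> α) -> γ) && ((β -> γ) -> (γ || γ)))) = !2/5 = 3/5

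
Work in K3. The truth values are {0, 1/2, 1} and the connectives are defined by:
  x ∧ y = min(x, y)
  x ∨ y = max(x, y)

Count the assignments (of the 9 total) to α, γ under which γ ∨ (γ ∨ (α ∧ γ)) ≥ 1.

α = 0, γ = 0 ↦ 0  <
α = 0, γ = 1/2 ↦ 1/2  <
α = 0, γ = 1 ↦ 1  ≥
α = 1/2, γ = 0 ↦ 0  <
α = 1/2, γ = 1/2 ↦ 1/2  <
α = 1/2, γ = 1 ↦ 1  ≥
α = 1, γ = 0 ↦ 0  <
α = 1, γ = 1/2 ↦ 1/2  <
α = 1, γ = 1 ↦ 1  ≥
So 3 of the 9 assignments meet the threshold.

3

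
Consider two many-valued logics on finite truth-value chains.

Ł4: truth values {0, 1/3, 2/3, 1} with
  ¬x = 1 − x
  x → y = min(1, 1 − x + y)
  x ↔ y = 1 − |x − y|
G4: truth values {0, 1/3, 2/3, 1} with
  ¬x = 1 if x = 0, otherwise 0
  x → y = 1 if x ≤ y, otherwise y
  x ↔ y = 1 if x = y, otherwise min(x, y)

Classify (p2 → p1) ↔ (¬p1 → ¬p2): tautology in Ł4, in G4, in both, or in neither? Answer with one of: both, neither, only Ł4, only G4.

only Ł4

In Ł4: every assignment gives 1 — tautology.
In G4: at p1 = 1/3, p2 = 2/3 the value is 1/3 — not a tautology.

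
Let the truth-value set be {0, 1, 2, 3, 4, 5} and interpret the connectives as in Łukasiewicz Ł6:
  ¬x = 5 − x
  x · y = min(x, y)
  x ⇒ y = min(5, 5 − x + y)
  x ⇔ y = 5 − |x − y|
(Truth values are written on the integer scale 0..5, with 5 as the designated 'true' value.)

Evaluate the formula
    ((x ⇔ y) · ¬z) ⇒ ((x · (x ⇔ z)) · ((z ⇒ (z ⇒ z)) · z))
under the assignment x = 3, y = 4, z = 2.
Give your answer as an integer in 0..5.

x ⇔ y = 3 ⇔ 4 = 4
¬z = ¬2 = 3
(x ⇔ y) · ¬z = 4 · 3 = 3
x ⇔ z = 3 ⇔ 2 = 4
x · (x ⇔ z) = 3 · 4 = 3
z ⇒ z = 2 ⇒ 2 = 5
z ⇒ (z ⇒ z) = 2 ⇒ 5 = 5
(z ⇒ (z ⇒ z)) · z = 5 · 2 = 2
(x · (x ⇔ z)) · ((z ⇒ (z ⇒ z)) · z) = 3 · 2 = 2
((x ⇔ y) · ¬z) ⇒ ((x · (x ⇔ z)) · ((z ⇒ (z ⇒ z)) · z)) = 3 ⇒ 2 = 4

4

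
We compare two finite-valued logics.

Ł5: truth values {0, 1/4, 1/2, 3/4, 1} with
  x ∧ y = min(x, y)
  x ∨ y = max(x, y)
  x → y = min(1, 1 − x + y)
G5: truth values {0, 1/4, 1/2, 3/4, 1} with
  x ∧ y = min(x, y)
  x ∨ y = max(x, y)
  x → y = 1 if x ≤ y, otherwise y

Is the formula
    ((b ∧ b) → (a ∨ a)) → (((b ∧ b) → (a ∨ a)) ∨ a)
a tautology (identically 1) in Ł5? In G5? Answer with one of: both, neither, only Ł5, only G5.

both

In Ł5: every assignment gives 1 — tautology.
In G5: every assignment gives 1 — tautology.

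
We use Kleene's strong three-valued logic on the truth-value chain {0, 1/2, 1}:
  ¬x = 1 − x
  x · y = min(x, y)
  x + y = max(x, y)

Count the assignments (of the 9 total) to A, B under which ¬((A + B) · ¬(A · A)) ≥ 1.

4

A = 0, B = 0 ↦ 1  ≥
A = 0, B = 1/2 ↦ 1/2  <
A = 0, B = 1 ↦ 0  <
A = 1/2, B = 0 ↦ 1/2  <
A = 1/2, B = 1/2 ↦ 1/2  <
A = 1/2, B = 1 ↦ 1/2  <
A = 1, B = 0 ↦ 1  ≥
A = 1, B = 1/2 ↦ 1  ≥
A = 1, B = 1 ↦ 1  ≥
So 4 of the 9 assignments meet the threshold.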